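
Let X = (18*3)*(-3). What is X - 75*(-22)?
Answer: 1488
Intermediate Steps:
X = -162 (X = 54*(-3) = -162)
X - 75*(-22) = -162 - 75*(-22) = -162 - 1*(-1650) = -162 + 1650 = 1488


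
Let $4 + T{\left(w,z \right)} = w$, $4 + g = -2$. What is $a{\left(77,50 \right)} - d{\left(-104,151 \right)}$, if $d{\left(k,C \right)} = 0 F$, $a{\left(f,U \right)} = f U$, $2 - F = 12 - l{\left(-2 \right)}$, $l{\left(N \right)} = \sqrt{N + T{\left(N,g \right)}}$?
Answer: $3850$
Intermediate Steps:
$g = -6$ ($g = -4 - 2 = -6$)
$T{\left(w,z \right)} = -4 + w$
$l{\left(N \right)} = \sqrt{-4 + 2 N}$ ($l{\left(N \right)} = \sqrt{N + \left(-4 + N\right)} = \sqrt{-4 + 2 N}$)
$F = -10 + 2 i \sqrt{2}$ ($F = 2 - \left(12 - \sqrt{-4 + 2 \left(-2\right)}\right) = 2 - \left(12 - \sqrt{-4 - 4}\right) = 2 - \left(12 - \sqrt{-8}\right) = 2 - \left(12 - 2 i \sqrt{2}\right) = -10 + 2 i \sqrt{2} \approx -10.0 + 2.8284 i$)
$a{\left(f,U \right)} = U f$
$d{\left(k,C \right)} = 0$ ($d{\left(k,C \right)} = 0 \left(-10 + 2 i \sqrt{2}\right) = 0$)
$a{\left(77,50 \right)} - d{\left(-104,151 \right)} = 50 \cdot 77 - 0 = 3850 + 0 = 3850$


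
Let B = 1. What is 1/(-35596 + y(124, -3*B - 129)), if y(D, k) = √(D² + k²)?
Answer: -8899/316760604 - 5*√82/316760604 ≈ -2.8237e-5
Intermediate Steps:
1/(-35596 + y(124, -3*B - 129)) = 1/(-35596 + √(124² + (-3*1 - 129)²)) = 1/(-35596 + √(15376 + (-3 - 129)²)) = 1/(-35596 + √(15376 + (-132)²)) = 1/(-35596 + √(15376 + 17424)) = 1/(-35596 + √32800) = 1/(-35596 + 20*√82)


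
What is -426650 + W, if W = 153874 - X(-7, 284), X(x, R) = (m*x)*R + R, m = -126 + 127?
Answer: -271072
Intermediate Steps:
m = 1
X(x, R) = R + R*x (X(x, R) = (1*x)*R + R = x*R + R = R*x + R = R + R*x)
W = 155578 (W = 153874 - 284*(1 - 7) = 153874 - 284*(-6) = 153874 - 1*(-1704) = 153874 + 1704 = 155578)
-426650 + W = -426650 + 155578 = -271072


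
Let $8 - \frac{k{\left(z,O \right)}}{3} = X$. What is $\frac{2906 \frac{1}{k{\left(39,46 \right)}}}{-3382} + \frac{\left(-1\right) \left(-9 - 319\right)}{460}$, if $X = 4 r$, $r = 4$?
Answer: $\frac{3494983}{4667160} \approx 0.74885$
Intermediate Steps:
$X = 16$ ($X = 4 \cdot 4 = 16$)
$k{\left(z,O \right)} = -24$ ($k{\left(z,O \right)} = 24 - 48 = -24$)
$\frac{2906 \frac{1}{k{\left(39,46 \right)}}}{-3382} + \frac{\left(-1\right) \left(-9 - 319\right)}{460} = \frac{2906 \frac{1}{-24}}{-3382} + \frac{\left(-1\right) \left(-9 - 319\right)}{460} = 2906 \left(- \frac{1}{24}\right) \left(- \frac{1}{3382}\right) + - (-9 - 319) \frac{1}{460} = \left(- \frac{1453}{12}\right) \left(- \frac{1}{3382}\right) + \left(-1\right) \left(-328\right) \frac{1}{460} = \frac{1453}{40584} + 328 \cdot \frac{1}{460} = \frac{1453}{40584} + \frac{82}{115} = \frac{3494983}{4667160}$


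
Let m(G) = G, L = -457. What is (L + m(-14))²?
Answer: 221841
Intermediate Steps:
(L + m(-14))² = (-457 - 14)² = (-471)² = 221841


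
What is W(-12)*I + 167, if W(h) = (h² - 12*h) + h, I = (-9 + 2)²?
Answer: 13691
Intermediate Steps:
I = 49 (I = (-7)² = 49)
W(h) = h² - 11*h
W(-12)*I + 167 = -12*(-11 - 12)*49 + 167 = -12*(-23)*49 + 167 = 276*49 + 167 = 13524 + 167 = 13691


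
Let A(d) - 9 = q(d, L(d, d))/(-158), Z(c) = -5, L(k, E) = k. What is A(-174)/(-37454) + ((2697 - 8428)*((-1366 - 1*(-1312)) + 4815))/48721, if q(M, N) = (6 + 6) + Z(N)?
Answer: -161467108620227/288317820772 ≈ -560.03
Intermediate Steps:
q(M, N) = 7 (q(M, N) = (6 + 6) - 5 = 12 - 5 = 7)
A(d) = 1415/158 (A(d) = 9 + 7/(-158) = 9 + 7*(-1/158) = 9 - 7/158 = 1415/158)
A(-174)/(-37454) + ((2697 - 8428)*((-1366 - 1*(-1312)) + 4815))/48721 = (1415/158)/(-37454) + ((2697 - 8428)*((-1366 - 1*(-1312)) + 4815))/48721 = (1415/158)*(-1/37454) - 5731*((-1366 + 1312) + 4815)*(1/48721) = -1415/5917732 - 5731*(-54 + 4815)*(1/48721) = -1415/5917732 - 5731*4761*(1/48721) = -1415/5917732 - 27285291*1/48721 = -1415/5917732 - 27285291/48721 = -161467108620227/288317820772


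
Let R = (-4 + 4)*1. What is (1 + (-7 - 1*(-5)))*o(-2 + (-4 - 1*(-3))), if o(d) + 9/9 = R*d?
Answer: 1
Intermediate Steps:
R = 0 (R = 0*1 = 0)
o(d) = -1 (o(d) = -1 + 0*d = -1 + 0 = -1)
(1 + (-7 - 1*(-5)))*o(-2 + (-4 - 1*(-3))) = (1 + (-7 - 1*(-5)))*(-1) = (1 + (-7 + 5))*(-1) = (1 - 2)*(-1) = -1*(-1) = 1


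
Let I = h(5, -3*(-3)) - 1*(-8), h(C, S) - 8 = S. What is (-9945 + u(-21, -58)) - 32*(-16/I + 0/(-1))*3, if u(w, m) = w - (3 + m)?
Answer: -246239/25 ≈ -9849.6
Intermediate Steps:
h(C, S) = 8 + S
u(w, m) = -3 + w - m (u(w, m) = w + (-3 - m) = -3 + w - m)
I = 25 (I = (8 - 3*(-3)) - 1*(-8) = (8 + 9) + 8 = 17 + 8 = 25)
(-9945 + u(-21, -58)) - 32*(-16/I + 0/(-1))*3 = (-9945 + (-3 - 21 - 1*(-58))) - 32*(-16/25 + 0/(-1))*3 = (-9945 + (-3 - 21 + 58)) - 32*(-16*1/25 + 0*(-1))*3 = (-9945 + 34) - 32*(-16/25 + 0)*3 = -9911 - 32*(-16/25)*3 = -9911 + (512/25)*3 = -9911 + 1536/25 = -246239/25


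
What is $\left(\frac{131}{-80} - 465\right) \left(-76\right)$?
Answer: $\frac{709289}{20} \approx 35464.0$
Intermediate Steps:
$\left(\frac{131}{-80} - 465\right) \left(-76\right) = \left(131 \left(- \frac{1}{80}\right) - 465\right) \left(-76\right) = \left(- \frac{131}{80} - 465\right) \left(-76\right) = \left(- \frac{37331}{80}\right) \left(-76\right) = \frac{709289}{20}$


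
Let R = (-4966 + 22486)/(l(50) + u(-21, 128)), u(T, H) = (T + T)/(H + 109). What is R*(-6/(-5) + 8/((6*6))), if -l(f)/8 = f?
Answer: -2952704/47421 ≈ -62.266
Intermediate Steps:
l(f) = -8*f
u(T, H) = 2*T/(109 + H) (u(T, H) = (2*T)/(109 + H) = 2*T/(109 + H))
R = -230680/5269 (R = (-4966 + 22486)/(-8*50 + 2*(-21)/(109 + 128)) = 17520/(-400 + 2*(-21)/237) = 17520/(-400 + 2*(-21)*(1/237)) = 17520/(-400 - 14/79) = 17520/(-31614/79) = 17520*(-79/31614) = -230680/5269 ≈ -43.781)
R*(-6/(-5) + 8/((6*6))) = -230680*(-6/(-5) + 8/((6*6)))/5269 = -230680*(-6*(-⅕) + 8/36)/5269 = -230680*(6/5 + 8*(1/36))/5269 = -230680*(6/5 + 2/9)/5269 = -230680/5269*64/45 = -2952704/47421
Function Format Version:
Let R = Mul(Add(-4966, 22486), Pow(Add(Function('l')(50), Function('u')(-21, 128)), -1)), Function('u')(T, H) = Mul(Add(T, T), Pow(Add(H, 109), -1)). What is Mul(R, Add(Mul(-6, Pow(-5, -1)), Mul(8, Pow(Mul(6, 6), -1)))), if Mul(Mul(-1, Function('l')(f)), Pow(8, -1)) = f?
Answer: Rational(-2952704, 47421) ≈ -62.266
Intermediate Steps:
Function('l')(f) = Mul(-8, f)
Function('u')(T, H) = Mul(2, T, Pow(Add(109, H), -1)) (Function('u')(T, H) = Mul(Mul(2, T), Pow(Add(109, H), -1)) = Mul(2, T, Pow(Add(109, H), -1)))
R = Rational(-230680, 5269) (R = Mul(Add(-4966, 22486), Pow(Add(Mul(-8, 50), Mul(2, -21, Pow(Add(109, 128), -1))), -1)) = Mul(17520, Pow(Add(-400, Mul(2, -21, Pow(237, -1))), -1)) = Mul(17520, Pow(Add(-400, Mul(2, -21, Rational(1, 237))), -1)) = Mul(17520, Pow(Add(-400, Rational(-14, 79)), -1)) = Mul(17520, Pow(Rational(-31614, 79), -1)) = Mul(17520, Rational(-79, 31614)) = Rational(-230680, 5269) ≈ -43.781)
Mul(R, Add(Mul(-6, Pow(-5, -1)), Mul(8, Pow(Mul(6, 6), -1)))) = Mul(Rational(-230680, 5269), Add(Mul(-6, Pow(-5, -1)), Mul(8, Pow(Mul(6, 6), -1)))) = Mul(Rational(-230680, 5269), Add(Mul(-6, Rational(-1, 5)), Mul(8, Pow(36, -1)))) = Mul(Rational(-230680, 5269), Add(Rational(6, 5), Mul(8, Rational(1, 36)))) = Mul(Rational(-230680, 5269), Add(Rational(6, 5), Rational(2, 9))) = Mul(Rational(-230680, 5269), Rational(64, 45)) = Rational(-2952704, 47421)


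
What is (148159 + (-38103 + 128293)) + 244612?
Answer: 482961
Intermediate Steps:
(148159 + (-38103 + 128293)) + 244612 = (148159 + 90190) + 244612 = 238349 + 244612 = 482961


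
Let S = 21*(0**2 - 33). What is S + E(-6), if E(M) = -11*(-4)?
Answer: -649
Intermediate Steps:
E(M) = 44
S = -693 (S = 21*(0 - 33) = 21*(-33) = -693)
S + E(-6) = -693 + 44 = -649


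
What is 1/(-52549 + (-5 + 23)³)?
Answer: -1/46717 ≈ -2.1405e-5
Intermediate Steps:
1/(-52549 + (-5 + 23)³) = 1/(-52549 + 18³) = 1/(-52549 + 5832) = 1/(-46717) = -1/46717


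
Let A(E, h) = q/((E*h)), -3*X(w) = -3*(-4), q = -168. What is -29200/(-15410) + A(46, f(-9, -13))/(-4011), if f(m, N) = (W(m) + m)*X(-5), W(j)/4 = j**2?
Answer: 175681733/92714265 ≈ 1.8949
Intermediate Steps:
W(j) = 4*j**2
X(w) = -4 (X(w) = -(-1)*(-4) = -1/3*12 = -4)
f(m, N) = -16*m**2 - 4*m (f(m, N) = (4*m**2 + m)*(-4) = (m + 4*m**2)*(-4) = -16*m**2 - 4*m)
A(E, h) = -168/(E*h) (A(E, h) = -168*1/(E*h) = -168/(E*h))
-29200/(-15410) + A(46, f(-9, -13))/(-4011) = -29200/(-15410) - 168/(46*4*(-9)*(-1 - 4*(-9)))/(-4011) = -29200*(-1/15410) - 168*1/46/4*(-9)*(-1 + 36)*(-1/4011) = 2920/1541 - 168*1/46/4*(-9)*35*(-1/4011) = 2920/1541 - 168*1/46/(-1260)*(-1/4011) = 2920/1541 - 168*1/46*(-1/1260)*(-1/4011) = 2920/1541 + (1/345)*(-1/4011) = 2920/1541 - 1/1383795 = 175681733/92714265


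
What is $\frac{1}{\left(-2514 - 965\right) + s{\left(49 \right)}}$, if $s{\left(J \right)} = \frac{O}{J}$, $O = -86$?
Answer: $- \frac{49}{170557} \approx -0.00028729$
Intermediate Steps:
$s{\left(J \right)} = - \frac{86}{J}$
$\frac{1}{\left(-2514 - 965\right) + s{\left(49 \right)}} = \frac{1}{\left(-2514 - 965\right) - \frac{86}{49}} = \frac{1}{-3479 - \frac{86}{49}} = \frac{1}{- \frac{170557}{49}} = - \frac{49}{170557}$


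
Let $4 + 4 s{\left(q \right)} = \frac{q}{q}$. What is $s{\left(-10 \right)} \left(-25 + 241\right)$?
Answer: $-162$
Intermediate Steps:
$s{\left(q \right)} = - \frac{3}{4}$ ($s{\left(q \right)} = -1 + \frac{q \frac{1}{q}}{4} = -1 + \frac{1}{4} \cdot 1 = -1 + \frac{1}{4} = - \frac{3}{4}$)
$s{\left(-10 \right)} \left(-25 + 241\right) = - \frac{3 \left(-25 + 241\right)}{4} = \left(- \frac{3}{4}\right) 216 = -162$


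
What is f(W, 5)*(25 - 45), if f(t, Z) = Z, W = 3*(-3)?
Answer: -100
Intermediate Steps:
W = -9
f(W, 5)*(25 - 45) = 5*(25 - 45) = 5*(-20) = -100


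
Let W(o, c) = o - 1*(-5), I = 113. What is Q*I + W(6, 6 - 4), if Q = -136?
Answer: -15357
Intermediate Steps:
W(o, c) = 5 + o (W(o, c) = o + 5 = 5 + o)
Q*I + W(6, 6 - 4) = -136*113 + (5 + 6) = -15368 + 11 = -15357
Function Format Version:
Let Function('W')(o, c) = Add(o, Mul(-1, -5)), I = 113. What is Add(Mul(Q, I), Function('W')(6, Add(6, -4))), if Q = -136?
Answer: -15357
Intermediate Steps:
Function('W')(o, c) = Add(5, o) (Function('W')(o, c) = Add(o, 5) = Add(5, o))
Add(Mul(Q, I), Function('W')(6, Add(6, -4))) = Add(Mul(-136, 113), Add(5, 6)) = Add(-15368, 11) = -15357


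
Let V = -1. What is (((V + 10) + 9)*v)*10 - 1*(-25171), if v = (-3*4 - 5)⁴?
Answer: 15058951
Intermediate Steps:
v = 83521 (v = (-12 - 5)⁴ = (-17)⁴ = 83521)
(((V + 10) + 9)*v)*10 - 1*(-25171) = (((-1 + 10) + 9)*83521)*10 - 1*(-25171) = ((9 + 9)*83521)*10 + 25171 = (18*83521)*10 + 25171 = 1503378*10 + 25171 = 15033780 + 25171 = 15058951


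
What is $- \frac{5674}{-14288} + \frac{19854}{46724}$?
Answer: $\frac{68598241}{83449064} \approx 0.82204$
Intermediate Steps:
$- \frac{5674}{-14288} + \frac{19854}{46724} = \left(-5674\right) \left(- \frac{1}{14288}\right) + 19854 \cdot \frac{1}{46724} = \frac{2837}{7144} + \frac{9927}{23362} = \frac{68598241}{83449064}$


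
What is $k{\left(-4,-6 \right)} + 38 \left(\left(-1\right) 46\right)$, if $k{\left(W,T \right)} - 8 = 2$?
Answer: $-1738$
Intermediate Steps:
$k{\left(W,T \right)} = 10$ ($k{\left(W,T \right)} = 8 + 2 = 10$)
$k{\left(-4,-6 \right)} + 38 \left(\left(-1\right) 46\right) = 10 + 38 \left(\left(-1\right) 46\right) = 10 + 38 \left(-46\right) = 10 - 1748 = -1738$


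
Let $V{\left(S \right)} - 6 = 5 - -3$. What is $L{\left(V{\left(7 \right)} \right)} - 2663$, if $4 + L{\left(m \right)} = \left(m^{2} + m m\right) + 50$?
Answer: $-2225$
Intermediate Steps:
$V{\left(S \right)} = 14$ ($V{\left(S \right)} = 6 + \left(5 - -3\right) = 6 + \left(5 + 3\right) = 6 + 8 = 14$)
$L{\left(m \right)} = 46 + 2 m^{2}$ ($L{\left(m \right)} = -4 + \left(\left(m^{2} + m m\right) + 50\right) = -4 + \left(\left(m^{2} + m^{2}\right) + 50\right) = -4 + \left(2 m^{2} + 50\right) = -4 + \left(50 + 2 m^{2}\right) = 46 + 2 m^{2}$)
$L{\left(V{\left(7 \right)} \right)} - 2663 = \left(46 + 2 \cdot 14^{2}\right) - 2663 = \left(46 + 2 \cdot 196\right) - 2663 = \left(46 + 392\right) - 2663 = 438 - 2663 = -2225$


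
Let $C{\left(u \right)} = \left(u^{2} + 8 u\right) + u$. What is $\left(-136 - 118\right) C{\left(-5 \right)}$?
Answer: $5080$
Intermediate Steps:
$C{\left(u \right)} = u^{2} + 9 u$
$\left(-136 - 118\right) C{\left(-5 \right)} = \left(-136 - 118\right) \left(- 5 \left(9 - 5\right)\right) = - 254 \left(\left(-5\right) 4\right) = \left(-254\right) \left(-20\right) = 5080$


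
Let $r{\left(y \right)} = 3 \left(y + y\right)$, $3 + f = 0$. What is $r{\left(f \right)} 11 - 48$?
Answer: $-246$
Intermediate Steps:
$f = -3$ ($f = -3 + 0 = -3$)
$r{\left(y \right)} = 6 y$ ($r{\left(y \right)} = 3 \cdot 2 y = 6 y$)
$r{\left(f \right)} 11 - 48 = 6 \left(-3\right) 11 - 48 = \left(-18\right) 11 - 48 = -198 - 48 = -246$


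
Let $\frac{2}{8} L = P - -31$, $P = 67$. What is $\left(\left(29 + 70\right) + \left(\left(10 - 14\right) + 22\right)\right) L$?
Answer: $45864$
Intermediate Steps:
$L = 392$ ($L = 4 \left(67 - -31\right) = 4 \left(67 + 31\right) = 4 \cdot 98 = 392$)
$\left(\left(29 + 70\right) + \left(\left(10 - 14\right) + 22\right)\right) L = \left(\left(29 + 70\right) + \left(\left(10 - 14\right) + 22\right)\right) 392 = \left(99 + \left(-4 + 22\right)\right) 392 = \left(99 + 18\right) 392 = 117 \cdot 392 = 45864$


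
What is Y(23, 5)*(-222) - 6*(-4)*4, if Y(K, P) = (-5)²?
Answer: -5454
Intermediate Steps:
Y(K, P) = 25
Y(23, 5)*(-222) - 6*(-4)*4 = 25*(-222) - 6*(-4)*4 = -5550 + 24*4 = -5550 + 96 = -5454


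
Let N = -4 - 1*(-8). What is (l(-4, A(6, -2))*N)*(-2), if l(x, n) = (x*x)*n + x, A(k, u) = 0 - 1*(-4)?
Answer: -480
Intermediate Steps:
A(k, u) = 4 (A(k, u) = 0 + 4 = 4)
N = 4 (N = -4 + 8 = 4)
l(x, n) = x + n*x² (l(x, n) = x²*n + x = n*x² + x = x + n*x²)
(l(-4, A(6, -2))*N)*(-2) = (-4*(1 + 4*(-4))*4)*(-2) = (-4*(1 - 16)*4)*(-2) = (-4*(-15)*4)*(-2) = (60*4)*(-2) = 240*(-2) = -480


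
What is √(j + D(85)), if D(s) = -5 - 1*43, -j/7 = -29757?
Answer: 9*√2571 ≈ 456.35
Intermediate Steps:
j = 208299 (j = -7*(-29757) = 208299)
D(s) = -48 (D(s) = -5 - 43 = -48)
√(j + D(85)) = √(208299 - 48) = √208251 = 9*√2571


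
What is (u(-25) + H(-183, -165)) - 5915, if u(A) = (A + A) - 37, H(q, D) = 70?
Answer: -5932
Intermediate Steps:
u(A) = -37 + 2*A (u(A) = 2*A - 37 = -37 + 2*A)
(u(-25) + H(-183, -165)) - 5915 = ((-37 + 2*(-25)) + 70) - 5915 = ((-37 - 50) + 70) - 5915 = (-87 + 70) - 5915 = -17 - 5915 = -5932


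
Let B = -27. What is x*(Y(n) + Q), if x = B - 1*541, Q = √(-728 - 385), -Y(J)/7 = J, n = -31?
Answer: -123256 - 568*I*√1113 ≈ -1.2326e+5 - 18949.0*I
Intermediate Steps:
Y(J) = -7*J
Q = I*√1113 (Q = √(-1113) = I*√1113 ≈ 33.362*I)
x = -568 (x = -27 - 1*541 = -27 - 541 = -568)
x*(Y(n) + Q) = -568*(-7*(-31) + I*√1113) = -568*(217 + I*√1113) = -123256 - 568*I*√1113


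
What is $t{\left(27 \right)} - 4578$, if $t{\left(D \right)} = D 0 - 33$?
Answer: $-4611$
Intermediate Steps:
$t{\left(D \right)} = -33$ ($t{\left(D \right)} = 0 - 33 = -33$)
$t{\left(27 \right)} - 4578 = -33 - 4578 = -4611$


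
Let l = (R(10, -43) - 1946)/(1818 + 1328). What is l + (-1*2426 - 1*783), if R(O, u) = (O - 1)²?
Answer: -10097379/3146 ≈ -3209.6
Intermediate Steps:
R(O, u) = (-1 + O)²
l = -1865/3146 (l = ((-1 + 10)² - 1946)/(1818 + 1328) = (9² - 1946)/3146 = (81 - 1946)*(1/3146) = -1865*1/3146 = -1865/3146 ≈ -0.59282)
l + (-1*2426 - 1*783) = -1865/3146 + (-1*2426 - 1*783) = -1865/3146 + (-2426 - 783) = -1865/3146 - 3209 = -10097379/3146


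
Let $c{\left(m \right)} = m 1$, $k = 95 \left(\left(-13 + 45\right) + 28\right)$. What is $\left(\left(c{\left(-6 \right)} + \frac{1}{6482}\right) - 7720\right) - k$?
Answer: $- \frac{87027331}{6482} \approx -13426.0$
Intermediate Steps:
$k = 5700$ ($k = 95 \left(32 + 28\right) = 95 \cdot 60 = 5700$)
$c{\left(m \right)} = m$
$\left(\left(c{\left(-6 \right)} + \frac{1}{6482}\right) - 7720\right) - k = \left(\left(-6 + \frac{1}{6482}\right) - 7720\right) - 5700 = \left(- \frac{38891}{6482} - 7720\right) - 5700 = - \frac{50079931}{6482} - 5700 = - \frac{87027331}{6482}$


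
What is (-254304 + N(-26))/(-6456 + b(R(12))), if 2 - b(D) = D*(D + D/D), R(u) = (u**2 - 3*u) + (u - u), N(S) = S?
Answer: 127165/9113 ≈ 13.954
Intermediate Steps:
R(u) = u**2 - 3*u (R(u) = (u**2 - 3*u) + 0 = u**2 - 3*u)
b(D) = 2 - D*(1 + D) (b(D) = 2 - D*(D + D/D) = 2 - D*(D + 1) = 2 - D*(1 + D))
(-254304 + N(-26))/(-6456 + b(R(12))) = (-254304 - 26)/(-6456 + (2 - 12*(-3 + 12) - (12*(-3 + 12))**2)) = -254330/(-6456 + (2 - 12*9 - (12*9)**2)) = -254330/(-6456 + (2 - 1*108 - 1*108**2)) = -254330/(-6456 + (2 - 108 - 1*11664)) = -254330/(-6456 + (2 - 108 - 11664)) = -254330/(-6456 - 11770) = -254330/(-18226) = -254330*(-1/18226) = 127165/9113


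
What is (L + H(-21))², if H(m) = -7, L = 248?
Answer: 58081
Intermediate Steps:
(L + H(-21))² = (248 - 7)² = 241² = 58081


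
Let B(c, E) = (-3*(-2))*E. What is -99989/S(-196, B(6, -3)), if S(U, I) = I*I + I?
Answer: -99989/306 ≈ -326.76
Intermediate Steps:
B(c, E) = 6*E
S(U, I) = I + I² (S(U, I) = I² + I = I + I²)
-99989/S(-196, B(6, -3)) = -99989*(-1/(18*(1 + 6*(-3)))) = -99989*(-1/(18*(1 - 18))) = -99989/((-18*(-17))) = -99989/306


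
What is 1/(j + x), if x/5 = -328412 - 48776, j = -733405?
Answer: -1/2619345 ≈ -3.8177e-7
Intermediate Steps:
x = -1885940 (x = 5*(-328412 - 48776) = 5*(-377188) = -1885940)
1/(j + x) = 1/(-733405 - 1885940) = 1/(-2619345) = -1/2619345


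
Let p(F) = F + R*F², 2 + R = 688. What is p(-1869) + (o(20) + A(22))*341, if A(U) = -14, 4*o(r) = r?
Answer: 2396303508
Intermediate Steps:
R = 686 (R = -2 + 688 = 686)
o(r) = r/4
p(F) = F + 686*F²
p(-1869) + (o(20) + A(22))*341 = -1869*(1 + 686*(-1869)) + ((¼)*20 - 14)*341 = -1869*(1 - 1282134) + (5 - 14)*341 = -1869*(-1282133) - 9*341 = 2396306577 - 3069 = 2396303508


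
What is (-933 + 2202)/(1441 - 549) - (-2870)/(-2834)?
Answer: 518153/1263964 ≈ 0.40994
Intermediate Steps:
(-933 + 2202)/(1441 - 549) - (-2870)/(-2834) = 1269/892 - (-2870)*(-1)/2834 = 1269*(1/892) - 1*1435/1417 = 1269/892 - 1435/1417 = 518153/1263964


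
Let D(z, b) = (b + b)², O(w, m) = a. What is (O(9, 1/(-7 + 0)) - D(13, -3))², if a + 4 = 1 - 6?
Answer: 2025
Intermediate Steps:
a = -9 (a = -4 + (1 - 6) = -4 - 5 = -9)
O(w, m) = -9
D(z, b) = 4*b² (D(z, b) = (2*b)² = 4*b²)
(O(9, 1/(-7 + 0)) - D(13, -3))² = (-9 - 4*(-3)²)² = (-9 - 4*9)² = (-9 - 1*36)² = (-9 - 36)² = (-45)² = 2025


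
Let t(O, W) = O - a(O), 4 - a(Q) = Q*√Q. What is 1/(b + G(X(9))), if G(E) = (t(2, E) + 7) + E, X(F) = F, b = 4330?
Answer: 543/2358791 - √2/9435164 ≈ 0.00023005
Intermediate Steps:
a(Q) = 4 - Q^(3/2) (a(Q) = 4 - Q*√Q = 4 - Q^(3/2))
t(O, W) = -4 + O + O^(3/2) (t(O, W) = O - (4 - O^(3/2)) = O + (-4 + O^(3/2)) = -4 + O + O^(3/2))
G(E) = 5 + E + 2*√2 (G(E) = ((-4 + 2 + 2^(3/2)) + 7) + E = ((-4 + 2 + 2*√2) + 7) + E = ((-2 + 2*√2) + 7) + E = (5 + 2*√2) + E = 5 + E + 2*√2)
1/(b + G(X(9))) = 1/(4330 + (5 + 9 + 2*√2)) = 1/(4330 + (14 + 2*√2)) = 1/(4344 + 2*√2)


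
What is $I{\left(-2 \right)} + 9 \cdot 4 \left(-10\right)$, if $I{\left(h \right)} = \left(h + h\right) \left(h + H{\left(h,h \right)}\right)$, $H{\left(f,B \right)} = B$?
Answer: $-344$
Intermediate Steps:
$I{\left(h \right)} = 4 h^{2}$ ($I{\left(h \right)} = \left(h + h\right) \left(h + h\right) = 2 h 2 h = 4 h^{2}$)
$I{\left(-2 \right)} + 9 \cdot 4 \left(-10\right) = 4 \left(-2\right)^{2} + 9 \cdot 4 \left(-10\right) = 4 \cdot 4 + 9 \left(-40\right) = 16 - 360 = -344$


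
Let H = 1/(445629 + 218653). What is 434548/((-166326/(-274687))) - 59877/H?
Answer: -3307766382488944/83163 ≈ -3.9775e+10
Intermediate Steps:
H = 1/664282 ≈ 1.5054e-6
434548/((-166326/(-274687))) - 59877/H = 434548/((-166326/(-274687))) - 59877/1/664282 = 434548/((-166326*(-1/274687))) - 59877*664282 = 434548/(166326/274687) - 39775213314 = 434548*(274687/166326) - 39775213314 = 59682343238/83163 - 39775213314 = -3307766382488944/83163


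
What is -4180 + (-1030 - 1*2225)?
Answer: -7435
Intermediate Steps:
-4180 + (-1030 - 1*2225) = -4180 + (-1030 - 2225) = -4180 - 3255 = -7435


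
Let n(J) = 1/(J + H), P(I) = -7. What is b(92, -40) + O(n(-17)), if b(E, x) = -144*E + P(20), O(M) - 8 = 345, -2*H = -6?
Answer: -12902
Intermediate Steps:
H = 3 (H = -½*(-6) = 3)
n(J) = 1/(3 + J) (n(J) = 1/(J + 3) = 1/(3 + J))
O(M) = 353 (O(M) = 8 + 345 = 353)
b(E, x) = -7 - 144*E (b(E, x) = -144*E - 7 = -7 - 144*E)
b(92, -40) + O(n(-17)) = (-7 - 144*92) + 353 = (-7 - 13248) + 353 = -13255 + 353 = -12902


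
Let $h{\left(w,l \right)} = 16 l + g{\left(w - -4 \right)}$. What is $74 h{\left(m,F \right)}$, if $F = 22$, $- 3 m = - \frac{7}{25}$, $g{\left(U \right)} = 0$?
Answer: $26048$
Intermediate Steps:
$m = \frac{7}{75}$ ($m = - \frac{\left(-7\right) \frac{1}{25}}{3} = \left(- \frac{1}{3}\right) \left(- \frac{7}{25}\right) = \frac{7}{75} \approx 0.093333$)
$h{\left(w,l \right)} = 16 l$ ($h{\left(w,l \right)} = 16 l + 0 = 16 l$)
$74 h{\left(m,F \right)} = 74 \cdot 16 \cdot 22 = 74 \cdot 352 = 26048$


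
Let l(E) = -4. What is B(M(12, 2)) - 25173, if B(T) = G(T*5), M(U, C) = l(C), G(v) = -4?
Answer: -25177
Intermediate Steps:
M(U, C) = -4
B(T) = -4
B(M(12, 2)) - 25173 = -4 - 25173 = -25177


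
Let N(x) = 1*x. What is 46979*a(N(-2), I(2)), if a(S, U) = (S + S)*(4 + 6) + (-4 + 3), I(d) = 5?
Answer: -1926139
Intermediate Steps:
N(x) = x
a(S, U) = -1 + 20*S (a(S, U) = (2*S)*10 - 1 = 20*S - 1 = -1 + 20*S)
46979*a(N(-2), I(2)) = 46979*(-1 + 20*(-2)) = 46979*(-1 - 40) = 46979*(-41) = -1926139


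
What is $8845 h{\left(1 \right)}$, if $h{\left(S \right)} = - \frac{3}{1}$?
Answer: $-26535$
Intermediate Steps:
$h{\left(S \right)} = -3$ ($h{\left(S \right)} = \left(-3\right) 1 = -3$)
$8845 h{\left(1 \right)} = 8845 \left(-3\right) = -26535$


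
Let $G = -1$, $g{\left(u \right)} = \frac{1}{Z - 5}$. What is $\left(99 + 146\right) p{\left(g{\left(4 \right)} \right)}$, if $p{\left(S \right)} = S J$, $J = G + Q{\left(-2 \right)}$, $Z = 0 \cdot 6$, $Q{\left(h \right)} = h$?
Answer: $147$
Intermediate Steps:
$Z = 0$
$g{\left(u \right)} = - \frac{1}{5}$ ($g{\left(u \right)} = \frac{1}{0 - 5} = \frac{1}{-5} = - \frac{1}{5}$)
$J = -3$ ($J = -1 - 2 = -3$)
$p{\left(S \right)} = - 3 S$ ($p{\left(S \right)} = S \left(-3\right) = - 3 S$)
$\left(99 + 146\right) p{\left(g{\left(4 \right)} \right)} = \left(99 + 146\right) \left(\left(-3\right) \left(- \frac{1}{5}\right)\right) = 245 \cdot \frac{3}{5} = 147$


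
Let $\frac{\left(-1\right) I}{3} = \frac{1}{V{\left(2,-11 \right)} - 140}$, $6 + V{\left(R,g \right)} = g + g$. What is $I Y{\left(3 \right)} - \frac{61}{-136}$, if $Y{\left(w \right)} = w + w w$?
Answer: $\frac{631}{952} \approx 0.66282$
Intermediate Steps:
$V{\left(R,g \right)} = -6 + 2 g$ ($V{\left(R,g \right)} = -6 + \left(g + g\right) = -6 + 2 g$)
$I = \frac{1}{56}$ ($I = - \frac{3}{\left(-6 + 2 \left(-11\right)\right) - 140} = - \frac{3}{\left(-6 - 22\right) - 140} = - \frac{3}{-28 - 140} = - \frac{3}{-168} = \left(-3\right) \left(- \frac{1}{168}\right) = \frac{1}{56} \approx 0.017857$)
$Y{\left(w \right)} = w + w^{2}$
$I Y{\left(3 \right)} - \frac{61}{-136} = \frac{3 \left(1 + 3\right)}{56} - \frac{61}{-136} = \frac{3 \cdot 4}{56} - - \frac{61}{136} = \frac{1}{56} \cdot 12 + \frac{61}{136} = \frac{3}{14} + \frac{61}{136} = \frac{631}{952}$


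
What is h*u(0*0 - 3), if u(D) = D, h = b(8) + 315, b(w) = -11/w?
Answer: -7527/8 ≈ -940.88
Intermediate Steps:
h = 2509/8 (h = -11/8 + 315 = 2509/8 ≈ 313.63)
h*u(0*0 - 3) = 2509*(0*0 - 3)/8 = 2509*(0 - 3)/8 = (2509/8)*(-3) = -7527/8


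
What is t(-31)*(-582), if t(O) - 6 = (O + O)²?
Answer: -2240700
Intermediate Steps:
t(O) = 6 + 4*O² (t(O) = 6 + (O + O)² = 6 + (2*O)² = 6 + 4*O²)
t(-31)*(-582) = (6 + 4*(-31)²)*(-582) = (6 + 4*961)*(-582) = (6 + 3844)*(-582) = 3850*(-582) = -2240700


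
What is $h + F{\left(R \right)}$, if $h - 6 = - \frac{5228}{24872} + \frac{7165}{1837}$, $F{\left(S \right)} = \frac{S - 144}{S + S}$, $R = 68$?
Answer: $\frac{886572646}{97090961} \approx 9.1314$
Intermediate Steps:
$F{\left(S \right)} = \frac{-144 + S}{2 S}$
$h = \frac{110685807}{11422466}$ ($h = 6 + \left(- \frac{5228}{24872} + \frac{7165}{1837}\right) = 6 + \left(\left(-5228\right) \frac{1}{24872} + 7165 \cdot \frac{1}{1837}\right) = 6 + \left(- \frac{1307}{6218} + \frac{7165}{1837}\right) = 6 + \frac{42151011}{11422466} = \frac{110685807}{11422466} \approx 9.6902$)
$h + F{\left(R \right)} = \frac{110685807}{11422466} + \frac{-144 + 68}{2 \cdot 68} = \frac{110685807}{11422466} + \frac{1}{2} \cdot \frac{1}{68} \left(-76\right) = \frac{110685807}{11422466} - \frac{19}{34} = \frac{886572646}{97090961}$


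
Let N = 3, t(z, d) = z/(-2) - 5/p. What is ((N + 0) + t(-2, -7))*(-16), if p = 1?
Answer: 16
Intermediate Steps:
t(z, d) = -5 - z/2 (t(z, d) = z/(-2) - 5/1 = z*(-1/2) - 5*1 = -z/2 - 5 = -5 - z/2)
((N + 0) + t(-2, -7))*(-16) = ((3 + 0) + (-5 - 1/2*(-2)))*(-16) = (3 + (-5 + 1))*(-16) = (3 - 4)*(-16) = -1*(-16) = 16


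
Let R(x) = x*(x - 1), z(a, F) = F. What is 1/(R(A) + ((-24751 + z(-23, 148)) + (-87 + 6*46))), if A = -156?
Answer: 1/78 ≈ 0.012821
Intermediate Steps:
R(x) = x*(-1 + x)
1/(R(A) + ((-24751 + z(-23, 148)) + (-87 + 6*46))) = 1/(-156*(-1 - 156) + ((-24751 + 148) + (-87 + 6*46))) = 1/(-156*(-157) + (-24603 + (-87 + 276))) = 1/(24492 + (-24603 + 189)) = 1/(24492 - 24414) = 1/78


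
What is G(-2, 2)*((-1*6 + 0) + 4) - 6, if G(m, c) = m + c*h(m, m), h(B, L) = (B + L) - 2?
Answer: 22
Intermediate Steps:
h(B, L) = -2 + B + L
G(m, c) = m + c*(-2 + 2*m) (G(m, c) = m + c*(-2 + m + m) = m + c*(-2 + 2*m))
G(-2, 2)*((-1*6 + 0) + 4) - 6 = (-2 + 2*2*(-1 - 2))*((-1*6 + 0) + 4) - 6 = (-2 + 2*2*(-3))*((-6 + 0) + 4) - 6 = (-2 - 12)*(-6 + 4) - 6 = -14*(-2) - 6 = 28 - 6 = 22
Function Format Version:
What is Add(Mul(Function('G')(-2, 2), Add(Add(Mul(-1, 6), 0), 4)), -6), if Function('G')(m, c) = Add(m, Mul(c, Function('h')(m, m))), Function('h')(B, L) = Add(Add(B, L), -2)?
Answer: 22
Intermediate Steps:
Function('h')(B, L) = Add(-2, B, L)
Function('G')(m, c) = Add(m, Mul(c, Add(-2, Mul(2, m)))) (Function('G')(m, c) = Add(m, Mul(c, Add(-2, m, m))) = Add(m, Mul(c, Add(-2, Mul(2, m)))))
Add(Mul(Function('G')(-2, 2), Add(Add(Mul(-1, 6), 0), 4)), -6) = Add(Mul(Add(-2, Mul(2, 2, Add(-1, -2))), Add(Add(Mul(-1, 6), 0), 4)), -6) = Add(Mul(Add(-2, Mul(2, 2, -3)), Add(Add(-6, 0), 4)), -6) = Add(Mul(Add(-2, -12), Add(-6, 4)), -6) = Add(Mul(-14, -2), -6) = Add(28, -6) = 22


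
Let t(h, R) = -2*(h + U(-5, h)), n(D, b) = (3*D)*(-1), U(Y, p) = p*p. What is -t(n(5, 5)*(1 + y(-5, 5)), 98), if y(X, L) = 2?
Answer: 3960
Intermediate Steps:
U(Y, p) = p²
n(D, b) = -3*D
t(h, R) = -2*h - 2*h² (t(h, R) = -2*(h + h²) = -(2*h + 2*h²) = -2*h - 2*h²)
-t(n(5, 5)*(1 + y(-5, 5)), 98) = -2*(-3*5)*(1 + 2)*(-1 - (-3*5)*(1 + 2)) = -2*(-15*3)*(-1 - (-15)*3) = -2*(-45)*(-1 - 1*(-45)) = -2*(-45)*(-1 + 45) = -2*(-45)*44 = -1*(-3960) = 3960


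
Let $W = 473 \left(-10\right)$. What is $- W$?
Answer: $4730$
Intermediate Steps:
$W = -4730$
$- W = \left(-1\right) \left(-4730\right) = 4730$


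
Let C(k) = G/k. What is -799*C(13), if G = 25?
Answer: -19975/13 ≈ -1536.5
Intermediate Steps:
C(k) = 25/k
-799*C(13) = -19975/13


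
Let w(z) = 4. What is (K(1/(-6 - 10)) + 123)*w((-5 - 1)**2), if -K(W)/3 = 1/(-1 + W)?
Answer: 8556/17 ≈ 503.29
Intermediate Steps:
K(W) = -3/(-1 + W)
(K(1/(-6 - 10)) + 123)*w((-5 - 1)**2) = (-3/(-1 + 1/(-6 - 10)) + 123)*4 = (-3/(-1 + 1/(-16)) + 123)*4 = (-3/(-1 - 1/16) + 123)*4 = (-3/(-17/16) + 123)*4 = (-3*(-16/17) + 123)*4 = (48/17 + 123)*4 = (2139/17)*4 = 8556/17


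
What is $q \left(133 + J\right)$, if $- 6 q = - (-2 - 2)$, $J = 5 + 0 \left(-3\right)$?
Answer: $-92$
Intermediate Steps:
$J = 5$ ($J = 5 + 0 = 5$)
$q = - \frac{2}{3}$ ($q = - \frac{\left(-1\right) \left(-2 - 2\right)}{6} = - \frac{\left(-1\right) \left(-4\right)}{6} = \left(- \frac{1}{6}\right) 4 = - \frac{2}{3} \approx -0.66667$)
$q \left(133 + J\right) = - \frac{2 \left(133 + 5\right)}{3} = \left(- \frac{2}{3}\right) 138 = -92$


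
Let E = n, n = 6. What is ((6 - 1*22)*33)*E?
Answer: -3168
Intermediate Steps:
E = 6
((6 - 1*22)*33)*E = ((6 - 1*22)*33)*6 = ((6 - 22)*33)*6 = -16*33*6 = -528*6 = -3168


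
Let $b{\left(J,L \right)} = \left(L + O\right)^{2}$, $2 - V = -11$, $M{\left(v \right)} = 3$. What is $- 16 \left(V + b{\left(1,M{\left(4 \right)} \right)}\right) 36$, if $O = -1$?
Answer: $-9792$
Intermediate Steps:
$V = 13$ ($V = 2 - -11 = 2 + 11 = 13$)
$b{\left(J,L \right)} = \left(-1 + L\right)^{2}$ ($b{\left(J,L \right)} = \left(L - 1\right)^{2} = \left(-1 + L\right)^{2}$)
$- 16 \left(V + b{\left(1,M{\left(4 \right)} \right)}\right) 36 = - 16 \left(13 + \left(-1 + 3\right)^{2}\right) 36 = - 16 \left(13 + 2^{2}\right) 36 = - 16 \left(13 + 4\right) 36 = \left(-16\right) 17 \cdot 36 = \left(-272\right) 36 = -9792$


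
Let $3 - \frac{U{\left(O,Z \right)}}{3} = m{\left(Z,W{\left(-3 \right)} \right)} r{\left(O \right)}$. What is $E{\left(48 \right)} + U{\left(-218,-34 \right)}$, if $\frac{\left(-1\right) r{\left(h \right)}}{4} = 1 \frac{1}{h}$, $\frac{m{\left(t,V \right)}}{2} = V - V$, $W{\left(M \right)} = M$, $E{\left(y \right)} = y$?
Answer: $57$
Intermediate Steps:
$m{\left(t,V \right)} = 0$ ($m{\left(t,V \right)} = 2 \left(V - V\right) = 2 \cdot 0 = 0$)
$r{\left(h \right)} = - \frac{4}{h}$ ($r{\left(h \right)} = - 4 \cdot 1 \frac{1}{h} = - \frac{4}{h}$)
$U{\left(O,Z \right)} = 9$ ($U{\left(O,Z \right)} = 9 - 3 \cdot 0 \left(- \frac{4}{O}\right) = 9 - 0 = 9 + 0 = 9$)
$E{\left(48 \right)} + U{\left(-218,-34 \right)} = 48 + 9 = 57$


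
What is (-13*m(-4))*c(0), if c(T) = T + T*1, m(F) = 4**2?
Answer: 0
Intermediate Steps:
m(F) = 16
c(T) = 2*T (c(T) = T + T = 2*T)
(-13*m(-4))*c(0) = (-13*16)*(2*0) = -208*0 = 0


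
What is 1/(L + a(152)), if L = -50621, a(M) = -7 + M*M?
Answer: -1/27524 ≈ -3.6332e-5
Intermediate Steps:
a(M) = -7 + M**2
1/(L + a(152)) = 1/(-50621 + (-7 + 152**2)) = 1/(-50621 + (-7 + 23104)) = 1/(-50621 + 23097) = 1/(-27524) = -1/27524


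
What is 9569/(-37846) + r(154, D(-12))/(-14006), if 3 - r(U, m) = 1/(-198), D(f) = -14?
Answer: -89124679/352194876 ≈ -0.25306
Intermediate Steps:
r(U, m) = 595/198 (r(U, m) = 3 - 1/(-198) = 3 - 1*(-1/198) = 3 + 1/198 = 595/198)
9569/(-37846) + r(154, D(-12))/(-14006) = 9569/(-37846) + (595/198)/(-14006) = 9569*(-1/37846) + (595/198)*(-1/14006) = -9569/37846 - 595/2773188 = -89124679/352194876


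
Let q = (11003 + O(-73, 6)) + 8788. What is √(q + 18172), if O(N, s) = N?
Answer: 3*√4210 ≈ 194.65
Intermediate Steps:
q = 19718 (q = (11003 - 73) + 8788 = 10930 + 8788 = 19718)
√(q + 18172) = √(19718 + 18172) = √37890 = 3*√4210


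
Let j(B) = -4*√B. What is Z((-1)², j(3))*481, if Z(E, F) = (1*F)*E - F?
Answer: 0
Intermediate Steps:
Z(E, F) = -F + E*F (Z(E, F) = F*E - F = E*F - F = -F + E*F)
Z((-1)², j(3))*481 = ((-4*√3)*(-1 + (-1)²))*481 = ((-4*√3)*(-1 + 1))*481 = (-4*√3*0)*481 = 0*481 = 0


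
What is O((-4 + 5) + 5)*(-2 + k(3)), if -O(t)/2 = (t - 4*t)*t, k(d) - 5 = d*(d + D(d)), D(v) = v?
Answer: 4536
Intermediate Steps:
k(d) = 5 + 2*d² (k(d) = 5 + d*(d + d) = 5 + d*(2*d) = 5 + 2*d²)
O(t) = 6*t² (O(t) = -2*(t - 4*t)*t = -2*(-3*t)*t = -(-6)*t² = 6*t²)
O((-4 + 5) + 5)*(-2 + k(3)) = (6*((-4 + 5) + 5)²)*(-2 + (5 + 2*3²)) = (6*(1 + 5)²)*(-2 + (5 + 2*9)) = (6*6²)*(-2 + (5 + 18)) = (6*36)*(-2 + 23) = 216*21 = 4536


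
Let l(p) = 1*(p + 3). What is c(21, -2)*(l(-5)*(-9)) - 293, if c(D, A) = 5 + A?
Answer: -239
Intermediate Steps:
l(p) = 3 + p (l(p) = 1*(3 + p) = 3 + p)
c(21, -2)*(l(-5)*(-9)) - 293 = (5 - 2)*((3 - 5)*(-9)) - 293 = 3*(-2*(-9)) - 293 = 3*18 - 293 = 54 - 293 = -239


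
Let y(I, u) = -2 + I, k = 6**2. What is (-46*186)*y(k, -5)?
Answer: -290904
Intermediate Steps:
k = 36
(-46*186)*y(k, -5) = (-46*186)*(-2 + 36) = -8556*34 = -290904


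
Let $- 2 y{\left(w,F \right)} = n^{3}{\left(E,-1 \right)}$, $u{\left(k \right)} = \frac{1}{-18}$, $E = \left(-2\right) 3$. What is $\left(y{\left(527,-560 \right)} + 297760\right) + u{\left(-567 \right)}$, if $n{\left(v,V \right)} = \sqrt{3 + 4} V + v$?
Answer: $\frac{5362757}{18} + \frac{115 \sqrt{7}}{2} \approx 2.9808 \cdot 10^{5}$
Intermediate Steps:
$E = -6$
$u{\left(k \right)} = - \frac{1}{18}$
$n{\left(v,V \right)} = v + V \sqrt{7}$ ($n{\left(v,V \right)} = \sqrt{7} V + v = V \sqrt{7} + v = v + V \sqrt{7}$)
$y{\left(w,F \right)} = - \frac{\left(-6 - \sqrt{7}\right)^{3}}{2}$
$\left(y{\left(527,-560 \right)} + 297760\right) + u{\left(-567 \right)} = \left(\frac{\left(6 + \sqrt{7}\right)^{3}}{2} + 297760\right) - \frac{1}{18} = \left(297760 + \frac{\left(6 + \sqrt{7}\right)^{3}}{2}\right) - \frac{1}{18} = \frac{5359679}{18} + \frac{\left(6 + \sqrt{7}\right)^{3}}{2}$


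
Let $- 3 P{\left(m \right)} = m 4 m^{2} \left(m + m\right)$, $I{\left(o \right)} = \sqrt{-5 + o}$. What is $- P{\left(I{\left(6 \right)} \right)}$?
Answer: $\frac{8}{3} \approx 2.6667$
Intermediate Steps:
$P{\left(m \right)} = - \frac{8 m^{4}}{3}$ ($P{\left(m \right)} = - \frac{m 4 m^{2} \left(m + m\right)}{3} = - \frac{4 m m^{2} \cdot 2 m}{3} = - \frac{4 m^{3} \cdot 2 m}{3} = - \frac{8 m^{4}}{3}$)
$- P{\left(I{\left(6 \right)} \right)} = - \frac{\left(-8\right) \left(\sqrt{-5 + 6}\right)^{4}}{3} = - \frac{\left(-8\right) \left(\sqrt{1}\right)^{4}}{3} = - \frac{\left(-8\right) 1^{4}}{3} = - \frac{\left(-8\right) 1}{3} = \left(-1\right) \left(- \frac{8}{3}\right) = \frac{8}{3}$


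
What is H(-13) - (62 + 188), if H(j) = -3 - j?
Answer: -240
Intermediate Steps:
H(-13) - (62 + 188) = (-3 - 1*(-13)) - (62 + 188) = (-3 + 13) - 1*250 = 10 - 250 = -240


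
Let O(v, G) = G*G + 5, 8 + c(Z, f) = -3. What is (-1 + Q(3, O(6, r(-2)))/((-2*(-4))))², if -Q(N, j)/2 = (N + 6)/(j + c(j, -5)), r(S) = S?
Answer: 1/64 ≈ 0.015625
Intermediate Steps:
c(Z, f) = -11 (c(Z, f) = -8 - 3 = -11)
O(v, G) = 5 + G² (O(v, G) = G² + 5 = 5 + G²)
Q(N, j) = -2*(6 + N)/(-11 + j) (Q(N, j) = -2*(N + 6)/(j - 11) = -2*(6 + N)/(-11 + j))
(-1 + Q(3, O(6, r(-2)))/((-2*(-4))))² = (-1 + (2*(-6 - 1*3)/(-11 + (5 + (-2)²)))/((-2*(-4))))² = (-1 + (2*(-6 - 3)/(-11 + (5 + 4)))/8)² = (-1 + (2*(-9)/(-11 + 9))*(⅛))² = (-1 + (2*(-9)/(-2))*(⅛))² = (-1 + (2*(-½)*(-9))*(⅛))² = (-1 + 9*(⅛))² = (-1 + 9/8)² = (⅛)² = 1/64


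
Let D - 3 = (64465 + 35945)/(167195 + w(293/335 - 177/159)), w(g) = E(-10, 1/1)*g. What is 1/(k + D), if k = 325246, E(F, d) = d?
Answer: 2968542989/965517421408811 ≈ 3.0746e-6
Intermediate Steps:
w(g) = g (w(g) = g/1 = 1*g = g)
D = 10688408517/2968542989 (D = 3 + (64465 + 35945)/(167195 + (293/335 - 177/159)) = 3 + 100410/(167195 + (293*(1/335) - 177*1/159)) = 3 + 100410/(167195 + (293/335 - 59/53)) = 3 + 100410/(167195 - 4236/17755) = 3 + 100410/(2968542989/17755) = 3 + 100410*(17755/2968542989) = 3 + 1782779550/2968542989 = 10688408517/2968542989 ≈ 3.6006)
1/(k + D) = 1/(325246 + 10688408517/2968542989) = 1/(965517421408811/2968542989) = 2968542989/965517421408811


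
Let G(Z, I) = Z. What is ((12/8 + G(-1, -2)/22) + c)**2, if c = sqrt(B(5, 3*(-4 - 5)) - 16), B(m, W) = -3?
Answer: -2043/121 + 32*I*sqrt(19)/11 ≈ -16.884 + 12.68*I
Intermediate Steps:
c = I*sqrt(19) (c = sqrt(-3 - 16) = sqrt(-19) = I*sqrt(19) ≈ 4.3589*I)
((12/8 + G(-1, -2)/22) + c)**2 = ((12/8 - 1/22) + I*sqrt(19))**2 = ((12*(1/8) - 1*1/22) + I*sqrt(19))**2 = ((3/2 - 1/22) + I*sqrt(19))**2 = (16/11 + I*sqrt(19))**2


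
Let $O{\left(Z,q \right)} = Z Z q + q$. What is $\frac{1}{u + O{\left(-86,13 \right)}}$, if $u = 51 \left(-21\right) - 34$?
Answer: $\frac{1}{95056} \approx 1.052 \cdot 10^{-5}$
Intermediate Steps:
$O{\left(Z,q \right)} = q + q Z^{2}$ ($O{\left(Z,q \right)} = Z^{2} q + q = q Z^{2} + q = q + q Z^{2}$)
$u = -1105$ ($u = -1071 - 34 = -1105$)
$\frac{1}{u + O{\left(-86,13 \right)}} = \frac{1}{-1105 + 13 \left(1 + \left(-86\right)^{2}\right)} = \frac{1}{-1105 + 13 \left(1 + 7396\right)} = \frac{1}{-1105 + 13 \cdot 7397} = \frac{1}{-1105 + 96161} = \frac{1}{95056}$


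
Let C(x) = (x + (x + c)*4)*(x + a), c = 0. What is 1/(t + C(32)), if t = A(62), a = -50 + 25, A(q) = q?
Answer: 1/1182 ≈ 0.00084602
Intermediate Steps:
a = -25
t = 62
C(x) = 5*x*(-25 + x) (C(x) = (x + (x + 0)*4)*(x - 25) = (x + x*4)*(-25 + x) = (x + 4*x)*(-25 + x) = (5*x)*(-25 + x) = 5*x*(-25 + x))
1/(t + C(32)) = 1/(62 + 5*32*(-25 + 32)) = 1/(62 + 5*32*7) = 1/(62 + 1120) = 1/1182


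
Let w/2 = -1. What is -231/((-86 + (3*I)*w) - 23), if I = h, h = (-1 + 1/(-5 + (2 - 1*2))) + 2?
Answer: 1155/569 ≈ 2.0299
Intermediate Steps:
w = -2 (w = 2*(-1) = -2)
h = ⅘ (h = (-1 + 1/(-5 + (2 - 2))) + 2 = (-1 + 1/(-5 + 0)) + 2 = (-1 + 1/(-5)) + 2 = (-1 - ⅕) + 2 = -6/5 + 2 = ⅘ ≈ 0.80000)
I = ⅘ ≈ 0.80000
-231/((-86 + (3*I)*w) - 23) = -231/((-86 + (3*(⅘))*(-2)) - 23) = -231/((-86 + (12/5)*(-2)) - 23) = -231/((-86 - 24/5) - 23) = -231/(-454/5 - 23) = -231/(-569/5) = -231*(-5/569) = 1155/569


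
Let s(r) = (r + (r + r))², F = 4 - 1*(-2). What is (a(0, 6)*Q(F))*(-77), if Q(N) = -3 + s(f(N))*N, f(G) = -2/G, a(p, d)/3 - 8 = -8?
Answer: 0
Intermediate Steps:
a(p, d) = 0 (a(p, d) = 24 + 3*(-8) = 24 - 24 = 0)
F = 6 (F = 4 + 2 = 6)
s(r) = 9*r² (s(r) = (r + 2*r)² = (3*r)² = 9*r²)
Q(N) = -3 + 36/N (Q(N) = -3 + (9*(-2/N)²)*N = -3 + (9*(4/N²))*N = -3 + (36/N²)*N = -3 + 36/N)
(a(0, 6)*Q(F))*(-77) = (0*(-3 + 36/6))*(-77) = (0*(-3 + 36*(⅙)))*(-77) = (0*(-3 + 6))*(-77) = (0*3)*(-77) = 0*(-77) = 0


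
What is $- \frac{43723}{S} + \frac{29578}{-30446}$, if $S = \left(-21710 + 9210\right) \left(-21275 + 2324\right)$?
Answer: $- \frac{3503994832729}{3606138412500} \approx -0.97167$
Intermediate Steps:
$S = 236887500$ ($S = \left(-12500\right) \left(-18951\right) = 236887500$)
$- \frac{43723}{S} + \frac{29578}{-30446} = - \frac{43723}{236887500} + \frac{29578}{-30446} = \left(-43723\right) \frac{1}{236887500} + 29578 \left(- \frac{1}{30446}\right) = - \frac{43723}{236887500} - \frac{14789}{15223} = - \frac{3503994832729}{3606138412500}$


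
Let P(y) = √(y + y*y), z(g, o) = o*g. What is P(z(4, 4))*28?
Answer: 112*√17 ≈ 461.79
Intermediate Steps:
z(g, o) = g*o
P(y) = √(y + y²)
P(z(4, 4))*28 = √((4*4)*(1 + 4*4))*28 = √(16*(1 + 16))*28 = √(16*17)*28 = √272*28 = (4*√17)*28 = 112*√17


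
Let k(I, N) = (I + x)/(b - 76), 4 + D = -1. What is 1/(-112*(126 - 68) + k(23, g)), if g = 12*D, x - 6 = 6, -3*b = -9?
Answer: -73/474243 ≈ -0.00015393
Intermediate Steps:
b = 3 (b = -⅓*(-9) = 3)
D = -5 (D = -4 - 1 = -5)
x = 12 (x = 6 + 6 = 12)
g = -60 (g = 12*(-5) = -60)
k(I, N) = -12/73 - I/73 (k(I, N) = (I + 12)/(3 - 76) = (12 + I)/(-73) = (12 + I)*(-1/73) = -12/73 - I/73)
1/(-112*(126 - 68) + k(23, g)) = 1/(-112*(126 - 68) + (-12/73 - 1/73*23)) = 1/(-112*58 + (-12/73 - 23/73)) = 1/(-6496 - 35/73) = 1/(-474243/73) = -73/474243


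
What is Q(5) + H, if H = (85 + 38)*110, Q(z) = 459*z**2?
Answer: 25005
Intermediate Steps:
H = 13530 (H = 123*110 = 13530)
Q(5) + H = 459*5**2 + 13530 = 459*25 + 13530 = 11475 + 13530 = 25005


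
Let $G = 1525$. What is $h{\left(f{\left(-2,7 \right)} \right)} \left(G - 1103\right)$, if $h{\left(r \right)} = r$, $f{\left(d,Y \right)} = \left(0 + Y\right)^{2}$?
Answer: $20678$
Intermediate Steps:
$f{\left(d,Y \right)} = Y^{2}$
$h{\left(f{\left(-2,7 \right)} \right)} \left(G - 1103\right) = 7^{2} \left(1525 - 1103\right) = 49 \cdot 422 = 20678$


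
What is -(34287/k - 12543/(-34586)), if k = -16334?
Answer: 245243205/141231931 ≈ 1.7365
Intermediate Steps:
-(34287/k - 12543/(-34586)) = -(34287/(-16334) - 12543/(-34586)) = -(34287*(-1/16334) - 12543*(-1/34586)) = -(-34287/16334 + 12543/34586) = -1*(-245243205/141231931) = 245243205/141231931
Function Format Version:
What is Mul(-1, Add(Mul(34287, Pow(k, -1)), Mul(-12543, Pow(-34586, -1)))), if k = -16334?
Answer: Rational(245243205, 141231931) ≈ 1.7365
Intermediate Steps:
Mul(-1, Add(Mul(34287, Pow(k, -1)), Mul(-12543, Pow(-34586, -1)))) = Mul(-1, Add(Mul(34287, Pow(-16334, -1)), Mul(-12543, Pow(-34586, -1)))) = Mul(-1, Add(Mul(34287, Rational(-1, 16334)), Mul(-12543, Rational(-1, 34586)))) = Mul(-1, Add(Rational(-34287, 16334), Rational(12543, 34586))) = Mul(-1, Rational(-245243205, 141231931)) = Rational(245243205, 141231931)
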